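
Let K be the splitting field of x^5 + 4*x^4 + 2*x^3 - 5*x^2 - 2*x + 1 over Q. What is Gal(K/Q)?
The polynomial f is an irreducible quintic over Q, so G = Gal(f/Q) is a transitive subgroup of S_5: one of C_5 (5T1, order 5), D_5 (5T2, order 10), F_20 (5T3, order 20), A_5 (5T4, order 60) or S_5 (5T5, order 120). The discriminant of f is 14641 = 121^2, a perfect square, so G is contained in A_5. The transitive groups of degree 5 contained in A_5 are: C_5 (5T1, order 5), D_5 (5T2, order 10), A_5 (5T4, order 60). By Dedekind's theorem, for a prime p not dividing disc(f) the degrees of the irreducible factors of f mod p form the cycle type of an element of G. Factoring f modulo the 14 such primes p <= 47 (skipping 11, which divides the discriminant), each new pattern first appears at: mod 2: f = (x^5 + x^2 + 1), pattern 5; mod 23: f = (x + 5)(x + 7)(x + 11)(x + 12)(x + 15), pattern 1+1+1+1+1. No other pattern occurs in this range, so the set of observed cycle types is {5, 1+1+1+1+1}. The candidates containing elements of all these cycle types are C_5 (5T1) of order 5, D_5 (5T2) of order 10, A_5 (5T4) of order 60; the others are excluded. The observed types are precisely the cycle types that occur in C_5 (5T1). Each of the other remaining candidates has further cycle types, and by the Chebotarev density theorem the matching factorization patterns would occur for a proportion of primes equal to their share of the group: D_5 (5T2) additionally contains elements of type 2+2+1 (5 of its 10 elements, about 50% of primes); A_5 (5T4) additionally contains elements of type 3+1+1, 2+2+1 (35 of its 60 elements, about 58% of primes). None of the 14 primes tested shows any such pattern (for each of these groups the chance of that is below 10^-4), which rules them out. Hence G = C_5 (5T1), of order 5.

5T1: C_5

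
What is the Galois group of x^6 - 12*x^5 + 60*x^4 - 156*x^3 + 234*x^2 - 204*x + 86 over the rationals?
6T3: D_6

The polynomial f is an irreducible sextic over Q, so G = Gal(f/Q) is one of the 16 transitive subgroups 6T1, ..., 6T16 of S_6. The discriminant of f is -37744330752, which is not a perfect square, so G is not contained in A_6. The transitive groups of degree 6 not contained in A_6 are: C_6 (6T1, order 6), S_3 (6T2, order 6), D_6 (6T3, order 12), C_3 x S_3 (6T5, order 18), A_4 x C_2 (6T6, order 24), S_4 (6T8, order 24), S_3 x S_3 (6T9, order 36), S_4 x C_2 (6T11, order 48), (S_3 x S_3) : C_2 (6T13, order 72), PGL(2,5) (6T14, order 120), S_6 (6T16, order 720). By Dedekind's theorem, for a prime p not dividing disc(f) the degrees of the irreducible factors of f mod p form the cycle type of an element of G. Factoring f modulo the 79 such primes p <= 421 (skipping 2, 3, 53, which divide the discriminant), each new pattern first appears at: mod 5: f = (x^2 + 2)(x^2 + x + 2)(x^2 + 2x + 4), pattern 2+2+2; mod 7: f = (x^6 + 2x^5 + 4x^4 + 5x^3 + 3x^2 + 6x + 2), pattern 6; mod 11: f = (x + 3)(x + 7)(x^2 + 2x + 4)(x^2 + 9x + 6), pattern 2+2+1+1; mod 19: f = (x^3 + 13x^2 + 11x + 2)(x^3 + 13x^2 + 13x + 5), pattern 3+3; mod 43: f = (x)(x + 8)(x + 9)(x + 29)(x + 35)(x + 36), pattern 1+1+1+1+1+1. No other pattern occurs in this range, so the set of observed cycle types is {2+2+2, 6, 2+2+1+1, 3+3, 1+1+1+1+1+1}. The candidates containing elements of all these cycle types are D_6 (6T3) of order 12, A_4 x C_2 (6T6) of order 24, S_3 x S_3 (6T9) of order 36, S_4 x C_2 (6T11) of order 48, (S_3 x S_3) : C_2 (6T13) of order 72, PGL(2,5) (6T14) of order 120, S_6 (6T16) of order 720; the others are excluded. The observed types are precisely the cycle types that occur in D_6 (6T3). Each of the other remaining candidates has further cycle types, and by the Chebotarev density theorem the matching factorization patterns would occur for a proportion of primes equal to their share of the group: A_4 x C_2 (6T6) additionally contains elements of type 2+1+1+1+1 (3 of its 24 elements, about 12% of primes); S_3 x S_3 (6T9) additionally contains elements of type 3+1+1+1 (4 of its 36 elements, about 11% of primes); S_4 x C_2 (6T11) additionally contains elements of type 4+2, 4+1+1, 2+1+1+1+1 (15 of its 48 elements, about 31% of primes); (S_3 x S_3) : C_2 (6T13) additionally contains elements of type 4+2, 3+2+1, 3+1+1+1, 2+1+1+1+1 (40 of its 72 elements, about 56% of primes); PGL(2,5) (6T14) additionally contains elements of type 5+1, 4+1+1 (54 of its 120 elements, about 45% of primes); S_6 (6T16) additionally contains elements of type 5+1, 4+2, 4+1+1, 3+2+1, 3+1+1+1, 2+1+1+1+1 (499 of its 720 elements, about 69% of primes). None of the 79 primes tested shows any such pattern (for each of these groups the chance of that is below 10^-4), which rules them out. Hence G = D_6 (6T3), of order 12.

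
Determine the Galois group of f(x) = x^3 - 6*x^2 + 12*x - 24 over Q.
The polynomial is an irreducible cubic over Q and its discriminant is -6912, which is not a perfect square. For an irreducible cubic, a non-square discriminant gives Galois group S_3.

S_3 (also written S3)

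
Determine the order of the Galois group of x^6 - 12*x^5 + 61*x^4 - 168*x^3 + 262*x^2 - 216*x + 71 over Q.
The degree of the splitting field over Q equals the order of the Galois group, so first determine the group. The polynomial f is an irreducible sextic over Q, so G = Gal(f/Q) is one of the 16 transitive subgroups 6T1, ..., 6T16 of S_6. The discriminant of f is 153664 = 392^2, a perfect square, so G is contained in A_6. The transitive groups of degree 6 contained in A_6 are: A_4 (6T4, order 12), S_4 (6T7, order 24), (C_3 x C_3) : C_4 (6T10, order 36), PSL(2,5) (6T12, order 60), A_6 (6T15, order 360). By Dedekind's theorem, for a prime p not dividing disc(f) the degrees of the irreducible factors of f mod p form the cycle type of an element of G. Factoring f modulo the 33 such primes p <= 149 (skipping 2, 7, which divide the discriminant), each new pattern first appears at: mod 3: f = (x^3 + 2x + 1)(x^3 + 2x + 2), pattern 3+3; mod 13: f = (x + 4)(x + 5)(x^2 + 9x + 9)(x^2 + 9x + 10), pattern 2+2+1+1. No other pattern occurs in this range, so the set of observed cycle types is {3+3, 2+2+1+1}. The candidates containing elements of all these cycle types are A_4 (6T4) of order 12, S_4 (6T7) of order 24, (C_3 x C_3) : C_4 (6T10) of order 36, PSL(2,5) (6T12) of order 60, A_6 (6T15) of order 360; the others are excluded. The observed types are precisely the cycle types that occur in A_4 (6T4) (apart from the identity). Each of the other remaining candidates has further cycle types, and by the Chebotarev density theorem the matching factorization patterns would occur for a proportion of primes equal to their share of the group: S_4 (6T7) additionally contains elements of type 4+2 (6 of its 24 elements, about 25% of primes); (C_3 x C_3) : C_4 (6T10) additionally contains elements of type 4+2, 3+1+1+1 (22 of its 36 elements, about 61% of primes); PSL(2,5) (6T12) additionally contains elements of type 5+1 (24 of its 60 elements, about 40% of primes); A_6 (6T15) additionally contains elements of type 5+1, 4+2, 3+1+1+1 (274 of its 360 elements, about 76% of primes). None of the 33 primes tested shows any such pattern (for each of these groups the chance of that is below 10^-4), which rules them out. Hence G = A_4 (6T4), of order 12. The Galois group A_4 (6T4) has order 12, so the splitting field has degree 12 over Q.

12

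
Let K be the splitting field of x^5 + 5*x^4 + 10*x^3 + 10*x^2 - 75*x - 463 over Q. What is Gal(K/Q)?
D_5

The polynomial f is an irreducible quintic over Q, so G = Gal(f/Q) is a transitive subgroup of S_5: one of C_5 (5T1, order 5), D_5 (5T2, order 10), F_20 (5T3, order 20), A_5 (5T4, order 60) or S_5 (5T5, order 120). The discriminant of f is 67108864000000 = 8192000^2, a perfect square, so G is contained in A_5. The transitive groups of degree 5 contained in A_5 are: C_5 (5T1, order 5), D_5 (5T2, order 10), A_5 (5T4, order 60). By Dedekind's theorem, for a prime p not dividing disc(f) the degrees of the irreducible factors of f mod p form the cycle type of an element of G. Factoring f modulo the 23 such primes p <= 97 (skipping 2, 5, which divide the discriminant), each new pattern first appears at: mod 3: f = (x + 1)(x^2 + 1)(x^2 + x + 2), pattern 2+2+1; mod 7: f = (x^5 + 5x^4 + 3x^3 + 3x^2 + 2x + 6), pattern 5. No other pattern occurs in this range, so the set of observed cycle types is {2+2+1, 5}. The candidates containing elements of all these cycle types are D_5 (5T2) of order 10, A_5 (5T4) of order 60; the others are excluded. The observed types are precisely the cycle types that occur in D_5 (5T2) (apart from the identity). Each of the other remaining candidates has further cycle types, and by the Chebotarev density theorem the matching factorization patterns would occur for a proportion of primes equal to their share of the group: A_5 (5T4) additionally contains elements of type 3+1+1 (20 of its 60 elements, about 33% of primes). None of the 23 primes tested shows any such pattern (for each of these groups the chance of that is below 10^-4), which rules them out. Hence G = D_5 (5T2), of order 10.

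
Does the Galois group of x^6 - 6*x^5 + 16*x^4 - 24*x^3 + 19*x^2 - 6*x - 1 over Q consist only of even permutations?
The polynomial is irreducible of degree 6 over Q. Its discriminant is 153664 = 392^2, a perfect square. A Galois group lies in the alternating group exactly when the discriminant is a square in Q, so the Galois group (A_4) is contained in A_6.

Yes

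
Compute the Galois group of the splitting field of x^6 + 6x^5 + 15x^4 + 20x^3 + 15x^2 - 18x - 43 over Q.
The polynomial f is an irreducible sextic over Q, so G = Gal(f/Q) is one of the 16 transitive subgroups 6T1, ..., 6T16 of S_6. The discriminant of f is 746496000000 = 864000^2, a perfect square, so G is contained in A_6. The transitive groups of degree 6 contained in A_6 are: A_4 (6T4, order 12), S_4 (6T7, order 24), (C_3 x C_3) : C_4 (6T10, order 36), PSL(2,5) (6T12, order 60), A_6 (6T15, order 360). By Dedekind's theorem, for a prime p not dividing disc(f) the degrees of the irreducible factors of f mod p form the cycle type of an element of G. Factoring f modulo the 6 such primes p <= 23 (skipping 2, 3, 5, which divide the discriminant), each new pattern first appears at: mod 7: f = (x + 5)(x^5 + x^4 + 3x^3 + 5x^2 + 4x + 4), pattern 5+1; mod 23: f = (x + 3)(x + 12)(x + 17)(x^3 + 20x^2 + 4x + 15), pattern 3+1+1+1. No other pattern occurs in this range, so the set of observed cycle types is {5+1, 3+1+1+1}. Among the candidates above, the only group containing elements of all these cycle types is A_6 (6T15) — each of A_4 (6T4), S_4 (6T7), (C_3 x C_3) : C_4 (6T10), PSL(2,5) (6T12) lacks at least one of them. Hence G = A_6 (6T15), of order 360.

A_6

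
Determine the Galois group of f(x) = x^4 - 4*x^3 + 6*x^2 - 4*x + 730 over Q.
V_4 (also written V4)

The polynomial is an irreducible quartic over Q and its discriminant is 99179645184 = 314928^2, a perfect square, so the Galois group is contained in A_4. The resolvent cubic y^3 - 6*y^2 - 2904*y + 5824 splits completely over Q, which gives the Klein four-group V_4.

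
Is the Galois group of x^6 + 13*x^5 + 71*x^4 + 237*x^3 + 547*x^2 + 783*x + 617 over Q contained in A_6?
The polynomial is irreducible of degree 6 over Q. Its discriminant is -25350209347183, which is not a perfect square. A Galois group lies in the alternating group exactly when the discriminant is a square in Q, so the Galois group (C_6) is not contained in A_6.

No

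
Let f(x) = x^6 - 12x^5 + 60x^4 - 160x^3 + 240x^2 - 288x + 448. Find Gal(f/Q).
The polynomial f is an irreducible sextic over Q, so G = Gal(f/Q) is one of the 16 transitive subgroups 6T1, ..., 6T16 of S_6. The discriminant of f is -9727331052552192, which is not a perfect square, so G is not contained in A_6. The transitive groups of degree 6 not contained in A_6 are: C_6 (6T1, order 6), S_3 (6T2, order 6), D_6 (6T3, order 12), C_3 x S_3 (6T5, order 18), A_4 x C_2 (6T6, order 24), S_4 (6T8, order 24), S_3 x S_3 (6T9, order 36), S_4 x C_2 (6T11, order 48), (S_3 x S_3) : C_2 (6T13, order 72), PGL(2,5) (6T14, order 120), S_6 (6T16, order 720). By Dedekind's theorem, for a prime p not dividing disc(f) the degrees of the irreducible factors of f mod p form the cycle type of an element of G. Factoring f modulo the 27 such primes p <= 127 (skipping 2, 3, 17, 43, which divide the discriminant), each new pattern first appears at: mod 5: f = (x^6 + 3x^5 + 2x + 3), pattern 6; mod 7: f = (x)(x^2 + 4x + 5)(x^3 + 5x^2 + 4), pattern 3+2+1; mod 11: f = (x^2 + 3x + 9)(x^4 + 7x^3 + 8x^2 + 6x + 7), pattern 4+2; mod 13: f = (x + 1)(x + 4)(x^2 + 2x + 3)(x^2 + 7x + 7), pattern 2+2+1+1; mod 61: f = (x + 17)(x + 39)(x + 51)(x + 55)(x^2 + 9x + 56), pattern 2+1+1+1+1; mod 97: f = (x + 71)(x + 75)(x + 94)(x^3 + 39x^2 + 72x + 2), pattern 3+1+1+1; mod 113: f = (x^2 + 19x + 39)(x^2 + 94x + 96)(x^2 + 101x + 60), pattern 2+2+2; mod 127: f = (x^3 + 43x^2 + 15x + 85)(x^3 + 72x^2 + 124x + 74), pattern 3+3. No other pattern occurs in this range, so the set of observed cycle types is {6, 3+2+1, 4+2, 2+2+1+1, 2+1+1+1+1, 3+1+1+1, 2+2+2, 3+3}. The candidates containing elements of all these cycle types are (S_3 x S_3) : C_2 (6T13) of order 72, S_6 (6T16) of order 720; the others are excluded. The observed types are precisely the cycle types that occur in (S_3 x S_3) : C_2 (6T13) (apart from the identity). Each of the other remaining candidates has further cycle types, and by the Chebotarev density theorem the matching factorization patterns would occur for a proportion of primes equal to their share of the group: S_6 (6T16) additionally contains elements of type 5+1, 4+1+1 (234 of its 720 elements, about 32% of primes). None of the 27 primes tested shows any such pattern (for each of these groups the chance of that is below 10^-4), which rules them out. Hence G = (S_3 x S_3) : C_2 (6T13), of order 72.

(S_3 x S_3) : C_2, the group 6T13 of order 72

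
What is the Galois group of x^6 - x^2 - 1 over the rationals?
The polynomial f is an irreducible sextic over Q, so G = Gal(f/Q) is one of the 16 transitive subgroups 6T1, ..., 6T16 of S_6. The discriminant of f is 33856 = 184^2, a perfect square, so G is contained in A_6. The transitive groups of degree 6 contained in A_6 are: A_4 (6T4, order 12), S_4 (6T7, order 24), (C_3 x C_3) : C_4 (6T10, order 36), PSL(2,5) (6T12, order 60), A_6 (6T15, order 360). By Dedekind's theorem, for a prime p not dividing disc(f) the degrees of the irreducible factors of f mod p form the cycle type of an element of G. Factoring f modulo the 79 such primes p <= 419 (skipping 2, 23, which divide the discriminant), each new pattern first appears at: mod 3: f = (x^3 + x^2 + 2x + 1)(x^3 + 2x^2 + 2x + 2), pattern 3+3; mod 5: f = (x^2 + 3)(x^4 + 2x^2 + 3), pattern 4+2; mod 19: f = (x + 5)(x + 14)(x^2 + 9x + 15)(x^2 + 10x + 15), pattern 2+2+1+1; mod 223: f = (x + 16)(x + 57)(x + 78)(x + 145)(x + 166)(x + 207), pattern 1+1+1+1+1+1. No other pattern occurs in this range, so the set of observed cycle types is {3+3, 4+2, 2+2+1+1, 1+1+1+1+1+1}. The candidates containing elements of all these cycle types are S_4 (6T7) of order 24, (C_3 x C_3) : C_4 (6T10) of order 36, A_6 (6T15) of order 360; the others are excluded. The observed types are precisely the cycle types that occur in S_4 (6T7). Each of the other remaining candidates has further cycle types, and by the Chebotarev density theorem the matching factorization patterns would occur for a proportion of primes equal to their share of the group: (C_3 x C_3) : C_4 (6T10) additionally contains elements of type 3+1+1+1 (4 of its 36 elements, about 11% of primes); A_6 (6T15) additionally contains elements of type 5+1, 3+1+1+1 (184 of its 360 elements, about 51% of primes). None of the 79 primes tested shows any such pattern (for each of these groups the chance of that is below 10^-4), which rules them out. Hence G = S_4 (6T7), of order 24.

S_4 (order 24)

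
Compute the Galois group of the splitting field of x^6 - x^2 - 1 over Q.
The polynomial f is an irreducible sextic over Q, so G = Gal(f/Q) is one of the 16 transitive subgroups 6T1, ..., 6T16 of S_6. The discriminant of f is 33856 = 184^2, a perfect square, so G is contained in A_6. The transitive groups of degree 6 contained in A_6 are: A_4 (6T4, order 12), S_4 (6T7, order 24), (C_3 x C_3) : C_4 (6T10, order 36), PSL(2,5) (6T12, order 60), A_6 (6T15, order 360). By Dedekind's theorem, for a prime p not dividing disc(f) the degrees of the irreducible factors of f mod p form the cycle type of an element of G. Factoring f modulo the 79 such primes p <= 419 (skipping 2, 23, which divide the discriminant), each new pattern first appears at: mod 3: f = (x^3 + x^2 + 2x + 1)(x^3 + 2x^2 + 2x + 2), pattern 3+3; mod 5: f = (x^2 + 3)(x^4 + 2x^2 + 3), pattern 4+2; mod 19: f = (x + 5)(x + 14)(x^2 + 9x + 15)(x^2 + 10x + 15), pattern 2+2+1+1; mod 223: f = (x + 16)(x + 57)(x + 78)(x + 145)(x + 166)(x + 207), pattern 1+1+1+1+1+1. No other pattern occurs in this range, so the set of observed cycle types is {3+3, 4+2, 2+2+1+1, 1+1+1+1+1+1}. The candidates containing elements of all these cycle types are S_4 (6T7) of order 24, (C_3 x C_3) : C_4 (6T10) of order 36, A_6 (6T15) of order 360; the others are excluded. The observed types are precisely the cycle types that occur in S_4 (6T7). Each of the other remaining candidates has further cycle types, and by the Chebotarev density theorem the matching factorization patterns would occur for a proportion of primes equal to their share of the group: (C_3 x C_3) : C_4 (6T10) additionally contains elements of type 3+1+1+1 (4 of its 36 elements, about 11% of primes); A_6 (6T15) additionally contains elements of type 5+1, 3+1+1+1 (184 of its 360 elements, about 51% of primes). None of the 79 primes tested shows any such pattern (for each of these groups the chance of that is below 10^-4), which rules them out. Hence G = S_4 (6T7), of order 24.

S_4 (also written S4+)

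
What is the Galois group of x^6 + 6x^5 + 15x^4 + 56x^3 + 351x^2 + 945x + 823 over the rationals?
6T13: (S_3 x S_3) : C_2

The polynomial f is an irreducible sextic over Q, so G = Gal(f/Q) is one of the 16 transitive subgroups 6T1, ..., 6T16 of S_6. The discriminant of f is -2200994196714027, which is not a perfect square, so G is not contained in A_6. The transitive groups of degree 6 not contained in A_6 are: C_6 (6T1, order 6), S_3 (6T2, order 6), D_6 (6T3, order 12), C_3 x S_3 (6T5, order 18), A_4 x C_2 (6T6, order 24), S_4 (6T8, order 24), S_3 x S_3 (6T9, order 36), S_4 x C_2 (6T11, order 48), (S_3 x S_3) : C_2 (6T13, order 72), PGL(2,5) (6T14, order 120), S_6 (6T16, order 720). By Dedekind's theorem, for a prime p not dividing disc(f) the degrees of the irreducible factors of f mod p form the cycle type of an element of G. Factoring f modulo the 25 such primes p <= 127 (skipping 3, 11, 13, 17, 43, 109, which divide the discriminant), each new pattern first appears at: mod 2: f = (x^6 + x^4 + x^2 + x + 1), pattern 6; mod 7: f = (x + 5)(x^2 + 4x + 6)(x^3 + 4x^2 + 2x + 2), pattern 3+2+1; mod 23: f = (x^2 + 4x + 20)(x^4 + 2x^3 + 10x^2 + 22x + 17), pattern 4+2; mod 31: f = (x + 5)(x + 19)(x^2 + 17x + 19)(x^2 + 27x + 29), pattern 2+2+1+1; mod 61: f = (x + 1)(x + 29)(x + 43)(x + 54)(x^2 + x + 56), pattern 2+1+1+1+1; mod 97: f = (x + 18)(x + 26)(x + 75)(x^3 + 81x^2 + 91x + 59), pattern 3+1+1+1; mod 113: f = (x^2 + 14x + 73)(x^2 + 20x + 4)(x^2 + 85x + 45), pattern 2+2+2; mod 127: f = (x^3 + 13x^2 + 82)(x^3 + 120x^2 + 106x + 120), pattern 3+3. No other pattern occurs in this range, so the set of observed cycle types is {6, 3+2+1, 4+2, 2+2+1+1, 2+1+1+1+1, 3+1+1+1, 2+2+2, 3+3}. The candidates containing elements of all these cycle types are (S_3 x S_3) : C_2 (6T13) of order 72, S_6 (6T16) of order 720; the others are excluded. The observed types are precisely the cycle types that occur in (S_3 x S_3) : C_2 (6T13) (apart from the identity). Each of the other remaining candidates has further cycle types, and by the Chebotarev density theorem the matching factorization patterns would occur for a proportion of primes equal to their share of the group: S_6 (6T16) additionally contains elements of type 5+1, 4+1+1 (234 of its 720 elements, about 32% of primes). None of the 25 primes tested shows any such pattern (for each of these groups the chance of that is below 10^-4), which rules them out. Hence G = (S_3 x S_3) : C_2 (6T13), of order 72.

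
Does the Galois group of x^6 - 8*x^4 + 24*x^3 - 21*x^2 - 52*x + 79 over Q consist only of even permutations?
The polynomial is irreducible of degree 6 over Q. Its discriminant is 51513463034944 = 7177288^2, a perfect square. A Galois group lies in the alternating group exactly when the discriminant is a square in Q, so the Galois group (S_4) is contained in A_6.

Yes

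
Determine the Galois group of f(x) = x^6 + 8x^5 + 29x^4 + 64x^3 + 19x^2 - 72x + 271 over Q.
The polynomial f is an irreducible sextic over Q, so G = Gal(f/Q) is one of the 16 transitive subgroups 6T1, ..., 6T16 of S_6. The discriminant of f is 564385546240000 = 23756800^2, a perfect square, so G is contained in A_6. The transitive groups of degree 6 contained in A_6 are: A_4 (6T4, order 12), S_4 (6T7, order 24), (C_3 x C_3) : C_4 (6T10, order 36), PSL(2,5) (6T12, order 60), A_6 (6T15, order 360). By Dedekind's theorem, for a prime p not dividing disc(f) the degrees of the irreducible factors of f mod p form the cycle type of an element of G. Factoring f modulo the 19 such primes p <= 79 (skipping 2, 5, 29, which divide the discriminant), each new pattern first appears at: mod 3: f = (x^2 + 2x + 2)(x^4 + x + 2), pattern 4+2; mod 11: f = (x^3 + 7x + 1)(x^3 + 8x^2 + 7), pattern 3+3; mod 19: f = (x + 4)(x + 6)(x^2 + 7x + 2)(x^2 + 10x + 10), pattern 2+2+1+1; mod 61: f = (x + 10)(x + 24)(x + 57)(x^3 + 39x^2 + 36x + 36), pattern 3+1+1+1. No other pattern occurs in this range, so the set of observed cycle types is {4+2, 3+3, 2+2+1+1, 3+1+1+1}. The candidates containing elements of all these cycle types are (C_3 x C_3) : C_4 (6T10) of order 36, A_6 (6T15) of order 360; the others are excluded. The observed types are precisely the cycle types that occur in (C_3 x C_3) : C_4 (6T10) (apart from the identity). Each of the other remaining candidates has further cycle types, and by the Chebotarev density theorem the matching factorization patterns would occur for a proportion of primes equal to their share of the group: A_6 (6T15) additionally contains elements of type 5+1 (144 of its 360 elements, about 40% of primes). None of the 19 primes tested shows any such pattern (for each of these groups the chance of that is below 10^-4), which rules them out. Hence G = (C_3 x C_3) : C_4 (6T10), of order 36.

(C_3 x C_3) : C_4, the transitive group 6T10 of order 36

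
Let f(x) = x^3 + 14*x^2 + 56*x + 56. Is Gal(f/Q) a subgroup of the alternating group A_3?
Yes

The polynomial is irreducible of degree 3 over Q. Its discriminant is 3136 = 56^2, a perfect square. A Galois group lies in the alternating group exactly when the discriminant is a square in Q, so the Galois group (C_3) is contained in A_3.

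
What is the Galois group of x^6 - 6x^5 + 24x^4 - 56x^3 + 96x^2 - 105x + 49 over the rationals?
The polynomial f is an irreducible sextic over Q, so G = Gal(f/Q) is one of the 16 transitive subgroups 6T1, ..., 6T16 of S_6. The discriminant of f is -68755887963, which is not a perfect square, so G is not contained in A_6. The transitive groups of degree 6 not contained in A_6 are: C_6 (6T1, order 6), S_3 (6T2, order 6), D_6 (6T3, order 12), C_3 x S_3 (6T5, order 18), A_4 x C_2 (6T6, order 24), S_4 (6T8, order 24), S_3 x S_3 (6T9, order 36), S_4 x C_2 (6T11, order 48), (S_3 x S_3) : C_2 (6T13, order 72), PGL(2,5) (6T14, order 120), S_6 (6T16, order 720). By Dedekind's theorem, for a prime p not dividing disc(f) the degrees of the irreducible factors of f mod p form the cycle type of an element of G. Factoring f modulo the 33 such primes p <= 151 (skipping 3, 7, 89, which divide the discriminant), each new pattern first appears at: mod 2: f = (x^6 + x + 1), pattern 6; mod 13: f = (x + 6)(x + 8)(x + 9)(x^3 + 10x^2 + 10x + 12), pattern 3+1+1+1; mod 17: f = (x^2 + 9x + 6)(x^2 + 9x + 11)(x^2 + 10x + 1), pattern 2+2+2; mod 19: f = (x^3 + 16x^2 + 4x + 13)(x^3 + 16x^2 + 11x + 14), pattern 3+3; mod 73: f = (x + 4)(x + 5)(x + 18)(x + 29)(x + 36)(x + 48), pattern 1+1+1+1+1+1. No other pattern occurs in this range, so the set of observed cycle types is {6, 3+1+1+1, 2+2+2, 3+3, 1+1+1+1+1+1}. The candidates containing elements of all these cycle types are C_3 x S_3 (6T5) of order 18, S_3 x S_3 (6T9) of order 36, (S_3 x S_3) : C_2 (6T13) of order 72, S_6 (6T16) of order 720; the others are excluded. The observed types are precisely the cycle types that occur in C_3 x S_3 (6T5). Each of the other remaining candidates has further cycle types, and by the Chebotarev density theorem the matching factorization patterns would occur for a proportion of primes equal to their share of the group: S_3 x S_3 (6T9) additionally contains elements of type 2+2+1+1 (9 of its 36 elements, about 25% of primes); (S_3 x S_3) : C_2 (6T13) additionally contains elements of type 4+2, 3+2+1, 2+2+1+1, 2+1+1+1+1 (45 of its 72 elements, about 62% of primes); S_6 (6T16) additionally contains elements of type 5+1, 4+2, 4+1+1, 3+2+1, 2+2+1+1, 2+1+1+1+1 (504 of its 720 elements, about 70% of primes). None of the 33 primes tested shows any such pattern (for each of these groups the chance of that is below 10^-4), which rules them out. Hence G = C_3 x S_3 (6T5), of order 18.

C_3 x S_3 (also written G18)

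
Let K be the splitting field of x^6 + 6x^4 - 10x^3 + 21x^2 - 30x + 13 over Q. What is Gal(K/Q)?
The polynomial f is an irreducible sextic over Q, so G = Gal(f/Q) is one of the 16 transitive subgroups 6T1, ..., 6T16 of S_6. The discriminant of f is -1024192512, which is not a perfect square, so G is not contained in A_6. The transitive groups of degree 6 not contained in A_6 are: C_6 (6T1, order 6), S_3 (6T2, order 6), D_6 (6T3, order 12), C_3 x S_3 (6T5, order 18), A_4 x C_2 (6T6, order 24), S_4 (6T8, order 24), S_3 x S_3 (6T9, order 36), S_4 x C_2 (6T11, order 48), (S_3 x S_3) : C_2 (6T13, order 72), PGL(2,5) (6T14, order 120), S_6 (6T16, order 720). By Dedekind's theorem, for a prime p not dividing disc(f) the degrees of the irreducible factors of f mod p form the cycle type of an element of G. Factoring f modulo the 21 such primes p <= 89 (skipping 2, 3, 7, which divide the discriminant), each new pattern first appears at: mod 5: f = (x^6 + x^4 + x^2 + 3), pattern 6; mod 11: f = (x + 6)(x^5 + 5x^4 + 9x^3 + 2x^2 + 9x + 4), pattern 5+1; mod 13: f = (x)(x + 11)(x^4 + 2x^3 + 10x^2 + 10x + 2), pattern 4+1+1; mod 23: f = (x + 13)(x + 19)(x^2 + 3)(x^2 + 14x + 21), pattern 2+2+1+1; mod 43: f = (x^3 + 19x^2 + 39x + 23)(x^3 + 24x^2 + 27x + 23), pattern 3+3; mod 61: f = (x^2 + 3x + 18)(x^2 + 16x + 35)(x^2 + 42x + 22), pattern 2+2+2. No other pattern occurs in this range, so the set of observed cycle types is {6, 5+1, 4+1+1, 2+2+1+1, 3+3, 2+2+2}. The candidates containing elements of all these cycle types are PGL(2,5) (6T14) of order 120, S_6 (6T16) of order 720; the others are excluded. The observed types are precisely the cycle types that occur in PGL(2,5) (6T14) (apart from the identity). Each of the other remaining candidates has further cycle types, and by the Chebotarev density theorem the matching factorization patterns would occur for a proportion of primes equal to their share of the group: S_6 (6T16) additionally contains elements of type 4+2, 3+2+1, 3+1+1+1, 2+1+1+1+1 (265 of its 720 elements, about 37% of primes). None of the 21 primes tested shows any such pattern (for each of these groups the chance of that is below 10^-4), which rules them out. Hence G = PGL(2,5) (6T14), of order 120.

6T14: PGL(2,5)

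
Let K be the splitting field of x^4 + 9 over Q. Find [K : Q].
4

The degree of the splitting field over Q equals the order of the Galois group, so first determine the group. The polynomial is an irreducible quartic over Q and its discriminant is 186624 = 432^2, a perfect square, so the Galois group is contained in A_4. The resolvent cubic y^3 - 36*y splits completely over Q, which gives the Klein four-group V_4. The Galois group V_4 (4T2) has order 4, so the splitting field has degree 4 over Q.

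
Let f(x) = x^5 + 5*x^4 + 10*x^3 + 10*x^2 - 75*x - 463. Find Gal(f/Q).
The polynomial f is an irreducible quintic over Q, so G = Gal(f/Q) is a transitive subgroup of S_5: one of C_5 (5T1, order 5), D_5 (5T2, order 10), F_20 (5T3, order 20), A_5 (5T4, order 60) or S_5 (5T5, order 120). The discriminant of f is 67108864000000 = 8192000^2, a perfect square, so G is contained in A_5. The transitive groups of degree 5 contained in A_5 are: C_5 (5T1, order 5), D_5 (5T2, order 10), A_5 (5T4, order 60). By Dedekind's theorem, for a prime p not dividing disc(f) the degrees of the irreducible factors of f mod p form the cycle type of an element of G. Factoring f modulo the 23 such primes p <= 97 (skipping 2, 5, which divide the discriminant), each new pattern first appears at: mod 3: f = (x + 1)(x^2 + 1)(x^2 + x + 2), pattern 2+2+1; mod 7: f = (x^5 + 5x^4 + 3x^3 + 3x^2 + 2x + 6), pattern 5. No other pattern occurs in this range, so the set of observed cycle types is {2+2+1, 5}. The candidates containing elements of all these cycle types are D_5 (5T2) of order 10, A_5 (5T4) of order 60; the others are excluded. The observed types are precisely the cycle types that occur in D_5 (5T2) (apart from the identity). Each of the other remaining candidates has further cycle types, and by the Chebotarev density theorem the matching factorization patterns would occur for a proportion of primes equal to their share of the group: A_5 (5T4) additionally contains elements of type 3+1+1 (20 of its 60 elements, about 33% of primes). None of the 23 primes tested shows any such pattern (for each of these groups the chance of that is below 10^-4), which rules them out. Hence G = D_5 (5T2), of order 10.

5T2: D_5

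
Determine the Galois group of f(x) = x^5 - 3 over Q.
The polynomial f is an irreducible quintic over Q, so G = Gal(f/Q) is a transitive subgroup of S_5: one of C_5 (5T1, order 5), D_5 (5T2, order 10), F_20 (5T3, order 20), A_5 (5T4, order 60) or S_5 (5T5, order 120). The discriminant of f is 253125, which is not a perfect square, so G is not contained in A_5. The transitive groups of degree 5 not contained in A_5 are: F_20 (5T3, order 20), S_5 (5T5, order 120). By Dedekind's theorem, for a prime p not dividing disc(f) the degrees of the irreducible factors of f mod p form the cycle type of an element of G. Factoring f modulo the 18 such primes p <= 71 (skipping 3, 5, which divide the discriminant), each new pattern first appears at: mod 2: f = (x + 1)(x^4 + x^3 + x^2 + x + 1), pattern 4+1; mod 11: f = (x^5 + 8), pattern 5; mod 19: f = (x + 9)(x^2 + 12x + 5)(x^2 + 17x + 5), pattern 2+2+1; mod 41: f = (x + 3)(x + 7)(x + 13)(x + 29)(x + 30), pattern 1+1+1+1+1. No other pattern occurs in this range, so the set of observed cycle types is {4+1, 5, 2+2+1, 1+1+1+1+1}. The candidates containing elements of all these cycle types are F_20 (5T3) of order 20, S_5 (5T5) of order 120; the others are excluded. The observed types are precisely the cycle types that occur in F_20 (5T3). Each of the other remaining candidates has further cycle types, and by the Chebotarev density theorem the matching factorization patterns would occur for a proportion of primes equal to their share of the group: S_5 (5T5) additionally contains elements of type 3+2, 3+1+1, 2+1+1+1 (50 of its 120 elements, about 42% of primes). None of the 18 primes tested shows any such pattern (for each of these groups the chance of that is below 10^-4), which rules them out. Hence G = F_20 (5T3), of order 20.

F_20 (also written F20)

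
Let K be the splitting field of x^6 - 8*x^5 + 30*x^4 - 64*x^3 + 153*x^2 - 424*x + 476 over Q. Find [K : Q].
48

The degree of the splitting field over Q equals the order of the Galois group, so first determine the group. The polynomial f is an irreducible sextic over Q, so G = Gal(f/Q) is one of the 16 transitive subgroups 6T1, ..., 6T16 of S_6. The discriminant of f is -3511396987830272, which is not a perfect square, so G is not contained in A_6. The transitive groups of degree 6 not contained in A_6 are: C_6 (6T1, order 6), S_3 (6T2, order 6), D_6 (6T3, order 12), C_3 x S_3 (6T5, order 18), A_4 x C_2 (6T6, order 24), S_4 (6T8, order 24), S_3 x S_3 (6T9, order 36), S_4 x C_2 (6T11, order 48), (S_3 x S_3) : C_2 (6T13, order 72), PGL(2,5) (6T14, order 120), S_6 (6T16, order 720). By Dedekind's theorem, for a prime p not dividing disc(f) the degrees of the irreducible factors of f mod p form the cycle type of an element of G. Factoring f modulo the 27 such primes p <= 127 (skipping 2, 17, 29, 83, which divide the discriminant), each new pattern first appears at: mod 3: f = (x^3 + 2x + 1)(x^3 + x^2 + x + 2), pattern 3+3; mod 5: f = (x^6 + 2x^5 + x^3 + 3x^2 + x + 1), pattern 6; mod 7: f = (x)(x + 2)(x^4 + 4x^3 + x^2 + 4x + 5), pattern 4+1+1; mod 19: f = (x + 3)(x + 5)(x^2 + 4x + 11)(x^2 + 18x + 3), pattern 2+2+1+1; mod 23: f = (x^2 + 4x + 13)(x^2 + 13x + 18)(x^2 + 21x + 4), pattern 2+2+2; mod 67: f = (x^2 + 37x + 13)(x^4 + 22x^3 + 7x^2 + 61x + 16), pattern 4+2; mod 127: f = (x + 28)(x + 36)(x + 50)(x + 122)(x^2 + 10x + 1), pattern 2+1+1+1+1. No other pattern occurs in this range, so the set of observed cycle types is {3+3, 6, 4+1+1, 2+2+1+1, 2+2+2, 4+2, 2+1+1+1+1}. The candidates containing elements of all these cycle types are S_4 x C_2 (6T11) of order 48, S_6 (6T16) of order 720; the others are excluded. The observed types are precisely the cycle types that occur in S_4 x C_2 (6T11) (apart from the identity). Each of the other remaining candidates has further cycle types, and by the Chebotarev density theorem the matching factorization patterns would occur for a proportion of primes equal to their share of the group: S_6 (6T16) additionally contains elements of type 5+1, 3+2+1, 3+1+1+1 (304 of its 720 elements, about 42% of primes). None of the 27 primes tested shows any such pattern (for each of these groups the chance of that is below 10^-4), which rules them out. Hence G = S_4 x C_2 (6T11), of order 48. The Galois group S_4 x C_2 (6T11) has order 48, so the splitting field has degree 48 over Q.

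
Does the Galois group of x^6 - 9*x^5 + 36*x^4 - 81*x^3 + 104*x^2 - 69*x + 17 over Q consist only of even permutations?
No

The polynomial is irreducible of degree 6 over Q. Its discriminant is 810448, which is not a perfect square. A Galois group lies in the alternating group exactly when the discriminant is a square in Q, so the Galois group (S_4) is not contained in A_6.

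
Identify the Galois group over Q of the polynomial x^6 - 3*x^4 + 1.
A_4 x C_2 (order 24)

The polynomial f is an irreducible sextic over Q, so G = Gal(f/Q) is one of the 16 transitive subgroups 6T1, ..., 6T16 of S_6. The discriminant of f is -419904, which is not a perfect square, so G is not contained in A_6. The transitive groups of degree 6 not contained in A_6 are: C_6 (6T1, order 6), S_3 (6T2, order 6), D_6 (6T3, order 12), C_3 x S_3 (6T5, order 18), A_4 x C_2 (6T6, order 24), S_4 (6T8, order 24), S_3 x S_3 (6T9, order 36), S_4 x C_2 (6T11, order 48), (S_3 x S_3) : C_2 (6T13, order 72), PGL(2,5) (6T14, order 120), S_6 (6T16, order 720). By Dedekind's theorem, for a prime p not dividing disc(f) the degrees of the irreducible factors of f mod p form the cycle type of an element of G. Factoring f modulo the 33 such primes p <= 149 (skipping 2, 3, which divide the discriminant), each new pattern first appears at: mod 5: f = (x^3 + x^2 + 4x + 3)(x^3 + 4x^2 + 4x + 2), pattern 3+3; mod 7: f = (x^6 + 4x^4 + 1), pattern 6; mod 17: f = (x + 2)(x + 15)(x^2 + 6)(x^2 + 12), pattern 2+2+1+1; mod 19: f = (x + 6)(x + 7)(x + 12)(x + 13)(x^2 + 6), pattern 2+1+1+1+1; mod 71: f = (x^2 + 40)(x^2 + 45)(x^2 + 54), pattern 2+2+2. No other pattern occurs in this range, so the set of observed cycle types is {3+3, 6, 2+2+1+1, 2+1+1+1+1, 2+2+2}. The candidates containing elements of all these cycle types are A_4 x C_2 (6T6) of order 24, S_4 x C_2 (6T11) of order 48, (S_3 x S_3) : C_2 (6T13) of order 72, S_6 (6T16) of order 720; the others are excluded. The observed types are precisely the cycle types that occur in A_4 x C_2 (6T6) (apart from the identity). Each of the other remaining candidates has further cycle types, and by the Chebotarev density theorem the matching factorization patterns would occur for a proportion of primes equal to their share of the group: S_4 x C_2 (6T11) additionally contains elements of type 4+2, 4+1+1 (12 of its 48 elements, about 25% of primes); (S_3 x S_3) : C_2 (6T13) additionally contains elements of type 4+2, 3+2+1, 3+1+1+1 (34 of its 72 elements, about 47% of primes); S_6 (6T16) additionally contains elements of type 5+1, 4+2, 4+1+1, 3+2+1, 3+1+1+1 (484 of its 720 elements, about 67% of primes). None of the 33 primes tested shows any such pattern (for each of these groups the chance of that is below 10^-4), which rules them out. Hence G = A_4 x C_2 (6T6), of order 24.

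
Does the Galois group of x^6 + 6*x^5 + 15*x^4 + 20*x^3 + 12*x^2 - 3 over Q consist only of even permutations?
Yes

The polynomial is irreducible of degree 6 over Q. Its discriminant is 419904 = 648^2, a perfect square. A Galois group lies in the alternating group exactly when the discriminant is a square in Q, so the Galois group (A_4) is contained in A_6.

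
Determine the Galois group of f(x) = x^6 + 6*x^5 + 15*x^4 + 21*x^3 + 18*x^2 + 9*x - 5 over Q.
S_3 x S_3, the direct product S_3 x S_3 in its degree-6 action

The polynomial f is an irreducible sextic over Q, so G = Gal(f/Q) is one of the 16 transitive subgroups 6T1, ..., 6T16 of S_6. The discriminant of f is 871199469, which is not a perfect square, so G is not contained in A_6. The transitive groups of degree 6 not contained in A_6 are: C_6 (6T1, order 6), S_3 (6T2, order 6), D_6 (6T3, order 12), C_3 x S_3 (6T5, order 18), A_4 x C_2 (6T6, order 24), S_4 (6T8, order 24), S_3 x S_3 (6T9, order 36), S_4 x C_2 (6T11, order 48), (S_3 x S_3) : C_2 (6T13, order 72), PGL(2,5) (6T14, order 120), S_6 (6T16, order 720). By Dedekind's theorem, for a prime p not dividing disc(f) the degrees of the irreducible factors of f mod p form the cycle type of an element of G. Factoring f modulo the 16 such primes p <= 67 (skipping 3, 7, 29, which divide the discriminant), each new pattern first appears at: mod 2: f = (x^6 + x^4 + x^3 + x + 1), pattern 6; mod 5: f = (x)(x + 4)(x^2 + 3x + 3)(x^2 + 4x + 2), pattern 2+2+1+1; mod 13: f = (x + 8)(x + 9)(x + 12)(x^3 + 3x^2 + 3x + 10), pattern 3+1+1+1; mod 19: f = (x^2 + 6x + 15)(x^2 + 8x + 1)(x^2 + 11x + 6), pattern 2+2+2; mod 67: f = (x^3 + 3x^2 + 3x + 20)(x^3 + 3x^2 + 3x + 50), pattern 3+3. No other pattern occurs in this range, so the set of observed cycle types is {6, 2+2+1+1, 3+1+1+1, 2+2+2, 3+3}. The candidates containing elements of all these cycle types are S_3 x S_3 (6T9) of order 36, (S_3 x S_3) : C_2 (6T13) of order 72, S_6 (6T16) of order 720; the others are excluded. The observed types are precisely the cycle types that occur in S_3 x S_3 (6T9) (apart from the identity). Each of the other remaining candidates has further cycle types, and by the Chebotarev density theorem the matching factorization patterns would occur for a proportion of primes equal to their share of the group: (S_3 x S_3) : C_2 (6T13) additionally contains elements of type 4+2, 3+2+1, 2+1+1+1+1 (36 of its 72 elements, about 50% of primes); S_6 (6T16) additionally contains elements of type 5+1, 4+2, 4+1+1, 3+2+1, 2+1+1+1+1 (459 of its 720 elements, about 64% of primes). None of the 16 primes tested shows any such pattern (for each of these groups the chance of that is below 10^-4), which rules them out. Hence G = S_3 x S_3 (6T9), of order 36.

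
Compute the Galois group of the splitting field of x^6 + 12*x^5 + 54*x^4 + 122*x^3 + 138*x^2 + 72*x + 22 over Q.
S_3 x S_3 (also written G36-)

The polynomial f is an irreducible sextic over Q, so G = Gal(f/Q) is one of the 16 transitive subgroups 6T1, ..., 6T16 of S_6. The discriminant of f is 297538935552, which is not a perfect square, so G is not contained in A_6. The transitive groups of degree 6 not contained in A_6 are: C_6 (6T1, order 6), S_3 (6T2, order 6), D_6 (6T3, order 12), C_3 x S_3 (6T5, order 18), A_4 x C_2 (6T6, order 24), S_4 (6T8, order 24), S_3 x S_3 (6T9, order 36), S_4 x C_2 (6T11, order 48), (S_3 x S_3) : C_2 (6T13, order 72), PGL(2,5) (6T14, order 120), S_6 (6T16, order 720). By Dedekind's theorem, for a prime p not dividing disc(f) the degrees of the irreducible factors of f mod p form the cycle type of an element of G. Factoring f modulo the 23 such primes p <= 97 (skipping 2, 3, which divide the discriminant), each new pattern first appears at: mod 5: f = (x^6 + 2x^5 + 4x^4 + 2x^3 + 3x^2 + 2x + 2), pattern 6; mod 11: f = (x)(x + 8)(x^2 + 6x + 2)(x^2 + 9x + 10), pattern 2+2+1+1; mod 13: f = (x + 4)(x + 6)(x + 9)(x^3 + 6x^2 + 8x + 6), pattern 3+1+1+1; mod 31: f = (x^2 + 8x + 18)(x^2 + 12x + 25)(x^2 + 23x + 13), pattern 2+2+2; mod 97: f = (x^3 + 6x^2 + 39x + 37)(x^3 + 6x^2 + 76x + 74), pattern 3+3. No other pattern occurs in this range, so the set of observed cycle types is {6, 2+2+1+1, 3+1+1+1, 2+2+2, 3+3}. The candidates containing elements of all these cycle types are S_3 x S_3 (6T9) of order 36, (S_3 x S_3) : C_2 (6T13) of order 72, S_6 (6T16) of order 720; the others are excluded. The observed types are precisely the cycle types that occur in S_3 x S_3 (6T9) (apart from the identity). Each of the other remaining candidates has further cycle types, and by the Chebotarev density theorem the matching factorization patterns would occur for a proportion of primes equal to their share of the group: (S_3 x S_3) : C_2 (6T13) additionally contains elements of type 4+2, 3+2+1, 2+1+1+1+1 (36 of its 72 elements, about 50% of primes); S_6 (6T16) additionally contains elements of type 5+1, 4+2, 4+1+1, 3+2+1, 2+1+1+1+1 (459 of its 720 elements, about 64% of primes). None of the 23 primes tested shows any such pattern (for each of these groups the chance of that is below 10^-4), which rules them out. Hence G = S_3 x S_3 (6T9), of order 36.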